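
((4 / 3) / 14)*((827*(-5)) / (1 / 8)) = -3150.48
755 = 755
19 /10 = 1.90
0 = 0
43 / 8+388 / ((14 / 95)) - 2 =2636.23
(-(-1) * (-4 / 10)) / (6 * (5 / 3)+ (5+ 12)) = -2 / 135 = -0.01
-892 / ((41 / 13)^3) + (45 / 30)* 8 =-1132672 / 68921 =-16.43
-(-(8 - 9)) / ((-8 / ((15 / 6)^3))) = 125 / 64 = 1.95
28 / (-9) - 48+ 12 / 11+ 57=691 / 99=6.98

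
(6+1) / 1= 7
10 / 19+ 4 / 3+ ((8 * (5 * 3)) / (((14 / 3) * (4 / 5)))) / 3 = 5017 / 399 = 12.57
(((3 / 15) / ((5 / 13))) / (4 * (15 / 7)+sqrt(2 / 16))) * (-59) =-515424 / 143755+75166 * sqrt(2) / 718775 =-3.44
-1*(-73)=73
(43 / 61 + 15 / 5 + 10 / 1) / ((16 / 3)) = 627 / 244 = 2.57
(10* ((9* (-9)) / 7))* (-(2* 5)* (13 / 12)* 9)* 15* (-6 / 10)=-710775 / 7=-101539.29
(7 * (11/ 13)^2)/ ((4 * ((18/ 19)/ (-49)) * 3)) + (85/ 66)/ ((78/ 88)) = -735517/ 36504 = -20.15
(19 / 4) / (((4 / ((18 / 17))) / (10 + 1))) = 1881 / 136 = 13.83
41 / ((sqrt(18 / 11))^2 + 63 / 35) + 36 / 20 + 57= 66841 / 945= 70.73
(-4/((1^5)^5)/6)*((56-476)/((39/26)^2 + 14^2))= 1120/793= 1.41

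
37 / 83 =0.45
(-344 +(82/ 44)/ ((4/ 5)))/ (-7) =30067/ 616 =48.81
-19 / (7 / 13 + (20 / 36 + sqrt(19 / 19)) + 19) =-2223 / 2468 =-0.90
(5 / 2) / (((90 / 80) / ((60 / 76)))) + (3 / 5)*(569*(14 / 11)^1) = 1367686 / 3135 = 436.26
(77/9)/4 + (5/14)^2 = 1999/882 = 2.27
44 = 44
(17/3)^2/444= 289/3996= 0.07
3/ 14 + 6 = 87/ 14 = 6.21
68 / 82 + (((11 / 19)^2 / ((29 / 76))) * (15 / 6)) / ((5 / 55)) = 564444 / 22591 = 24.99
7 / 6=1.17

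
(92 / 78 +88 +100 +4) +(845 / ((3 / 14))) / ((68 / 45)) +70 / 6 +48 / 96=622094 / 221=2814.90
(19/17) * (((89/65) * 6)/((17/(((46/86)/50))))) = 116679/20193875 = 0.01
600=600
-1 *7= -7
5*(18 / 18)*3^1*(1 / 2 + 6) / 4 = 195 / 8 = 24.38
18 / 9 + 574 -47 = 529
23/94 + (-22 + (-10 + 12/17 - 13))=-44.05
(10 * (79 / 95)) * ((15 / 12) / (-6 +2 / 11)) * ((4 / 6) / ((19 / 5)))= -21725 / 69312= -0.31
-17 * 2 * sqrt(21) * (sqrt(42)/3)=-238 * sqrt(2)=-336.58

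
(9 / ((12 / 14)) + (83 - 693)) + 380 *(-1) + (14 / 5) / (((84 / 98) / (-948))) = -4076.30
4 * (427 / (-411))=-1708 / 411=-4.16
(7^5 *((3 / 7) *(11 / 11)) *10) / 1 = 72030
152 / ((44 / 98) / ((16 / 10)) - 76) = -29792 / 14841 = -2.01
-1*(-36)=36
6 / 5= 1.20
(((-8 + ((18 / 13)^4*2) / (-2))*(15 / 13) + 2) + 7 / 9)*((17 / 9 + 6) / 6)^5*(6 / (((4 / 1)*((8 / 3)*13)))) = -64474704190230565 / 35460829925254656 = -1.82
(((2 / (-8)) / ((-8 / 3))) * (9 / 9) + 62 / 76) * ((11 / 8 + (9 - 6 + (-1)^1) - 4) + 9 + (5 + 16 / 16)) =13.07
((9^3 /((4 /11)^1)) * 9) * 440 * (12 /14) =47632860 /7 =6804694.29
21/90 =7/30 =0.23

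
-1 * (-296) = 296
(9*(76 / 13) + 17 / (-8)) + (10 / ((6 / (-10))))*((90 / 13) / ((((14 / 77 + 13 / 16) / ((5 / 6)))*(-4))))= 54357 / 728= 74.67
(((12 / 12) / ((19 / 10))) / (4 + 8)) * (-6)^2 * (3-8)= -150 / 19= -7.89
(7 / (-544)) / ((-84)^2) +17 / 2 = 4660991 / 548352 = 8.50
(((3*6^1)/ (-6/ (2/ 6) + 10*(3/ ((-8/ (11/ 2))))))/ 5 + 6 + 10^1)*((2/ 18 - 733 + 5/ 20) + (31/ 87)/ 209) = -327390214144/ 28092735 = -11653.91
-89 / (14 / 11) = -979 / 14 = -69.93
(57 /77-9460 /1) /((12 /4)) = -728363 /231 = -3153.09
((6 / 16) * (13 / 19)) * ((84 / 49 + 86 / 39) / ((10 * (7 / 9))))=963 / 7448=0.13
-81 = -81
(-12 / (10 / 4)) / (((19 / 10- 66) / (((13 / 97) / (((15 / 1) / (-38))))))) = -7904 / 310885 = -0.03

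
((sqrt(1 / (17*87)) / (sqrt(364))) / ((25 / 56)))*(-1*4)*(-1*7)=112*sqrt(134589) / 480675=0.09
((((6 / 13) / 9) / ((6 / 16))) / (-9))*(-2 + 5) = -0.05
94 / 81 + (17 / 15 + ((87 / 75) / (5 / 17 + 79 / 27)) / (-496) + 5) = 10826631569 / 1484503200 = 7.29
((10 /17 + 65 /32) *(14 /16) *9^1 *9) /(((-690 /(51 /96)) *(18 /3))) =-17955 /753664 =-0.02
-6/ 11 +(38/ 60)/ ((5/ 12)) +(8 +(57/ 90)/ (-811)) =12008243/ 1338150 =8.97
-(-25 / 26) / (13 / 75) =1875 / 338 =5.55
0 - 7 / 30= -7 / 30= -0.23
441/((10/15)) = 1323/2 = 661.50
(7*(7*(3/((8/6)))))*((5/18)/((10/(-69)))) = -3381/16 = -211.31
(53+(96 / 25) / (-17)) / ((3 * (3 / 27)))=67287 / 425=158.32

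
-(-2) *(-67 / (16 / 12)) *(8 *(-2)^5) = 25728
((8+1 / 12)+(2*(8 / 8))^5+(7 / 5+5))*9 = 8367 / 20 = 418.35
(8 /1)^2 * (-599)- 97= -38433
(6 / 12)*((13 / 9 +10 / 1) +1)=56 / 9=6.22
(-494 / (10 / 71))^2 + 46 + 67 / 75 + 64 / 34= 15684927008 / 1275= 12301903.54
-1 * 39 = -39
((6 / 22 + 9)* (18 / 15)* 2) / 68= 18 / 55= 0.33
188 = 188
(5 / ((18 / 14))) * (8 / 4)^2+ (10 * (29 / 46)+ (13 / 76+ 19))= 645499 / 15732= 41.03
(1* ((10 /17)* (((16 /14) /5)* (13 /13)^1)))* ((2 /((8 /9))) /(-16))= -0.02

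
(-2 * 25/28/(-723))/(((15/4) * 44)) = 5/334026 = 0.00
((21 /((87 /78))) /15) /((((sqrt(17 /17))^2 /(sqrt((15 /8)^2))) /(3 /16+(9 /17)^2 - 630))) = -794691261 /536384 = -1481.57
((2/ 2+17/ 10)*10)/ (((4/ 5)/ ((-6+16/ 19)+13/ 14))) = -151875/ 1064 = -142.74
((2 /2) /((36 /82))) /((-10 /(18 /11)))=-41 /110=-0.37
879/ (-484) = -879/ 484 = -1.82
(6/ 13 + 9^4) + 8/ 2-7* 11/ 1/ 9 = 767158/ 117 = 6556.91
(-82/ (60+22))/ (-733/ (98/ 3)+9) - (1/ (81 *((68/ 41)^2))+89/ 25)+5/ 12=-12633621499/ 4110620400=-3.07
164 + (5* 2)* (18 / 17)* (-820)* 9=-1325612 / 17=-77977.18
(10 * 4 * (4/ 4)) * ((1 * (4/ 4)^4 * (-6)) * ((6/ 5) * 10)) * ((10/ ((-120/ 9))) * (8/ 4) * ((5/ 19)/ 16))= 71.05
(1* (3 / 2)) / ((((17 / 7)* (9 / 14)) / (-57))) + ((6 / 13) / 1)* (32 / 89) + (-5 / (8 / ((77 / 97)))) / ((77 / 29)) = -836200733 / 15263144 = -54.79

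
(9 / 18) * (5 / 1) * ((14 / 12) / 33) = 35 / 396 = 0.09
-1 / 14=-0.07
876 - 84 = 792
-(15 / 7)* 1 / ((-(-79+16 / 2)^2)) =15 / 35287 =0.00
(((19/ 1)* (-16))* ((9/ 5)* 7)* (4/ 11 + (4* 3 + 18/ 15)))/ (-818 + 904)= -7143696/ 11825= -604.12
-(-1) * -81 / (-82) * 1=81 / 82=0.99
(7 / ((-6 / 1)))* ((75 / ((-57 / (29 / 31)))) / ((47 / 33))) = 55825 / 55366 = 1.01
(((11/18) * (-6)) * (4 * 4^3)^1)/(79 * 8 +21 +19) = -88/63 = -1.40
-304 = -304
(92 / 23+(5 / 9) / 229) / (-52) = -8249 / 107172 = -0.08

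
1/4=0.25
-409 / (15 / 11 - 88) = 4499 / 953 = 4.72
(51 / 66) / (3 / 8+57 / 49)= 3332 / 6633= 0.50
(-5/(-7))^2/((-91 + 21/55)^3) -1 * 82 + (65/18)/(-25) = -22424403278709539/272987458168320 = -82.14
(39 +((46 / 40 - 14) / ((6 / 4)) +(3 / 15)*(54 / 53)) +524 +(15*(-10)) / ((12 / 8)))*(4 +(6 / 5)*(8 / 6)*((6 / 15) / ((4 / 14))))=18794698 / 6625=2836.94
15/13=1.15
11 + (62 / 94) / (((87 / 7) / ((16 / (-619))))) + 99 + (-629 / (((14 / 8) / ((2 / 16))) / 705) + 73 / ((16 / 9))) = -8936374048195 / 283482192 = -31523.58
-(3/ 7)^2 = -9/ 49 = -0.18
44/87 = 0.51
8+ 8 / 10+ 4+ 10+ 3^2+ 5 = 36.80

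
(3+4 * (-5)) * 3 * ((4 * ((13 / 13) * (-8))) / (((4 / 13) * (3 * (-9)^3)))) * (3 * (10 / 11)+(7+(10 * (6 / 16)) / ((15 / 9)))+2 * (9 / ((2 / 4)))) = -933062 / 8019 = -116.36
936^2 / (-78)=-11232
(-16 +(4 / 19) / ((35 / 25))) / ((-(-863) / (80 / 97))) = -168640 / 11133563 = -0.02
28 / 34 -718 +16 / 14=-85208 / 119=-716.03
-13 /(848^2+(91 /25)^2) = -8125 /449448281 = -0.00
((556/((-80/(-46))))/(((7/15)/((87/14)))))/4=834417/784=1064.31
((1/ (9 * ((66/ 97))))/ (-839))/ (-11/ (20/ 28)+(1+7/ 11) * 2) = 485/ 30219102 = 0.00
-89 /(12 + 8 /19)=-1691 /236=-7.17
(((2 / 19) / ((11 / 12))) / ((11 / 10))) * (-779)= -9840 / 121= -81.32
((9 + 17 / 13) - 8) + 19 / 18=787 / 234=3.36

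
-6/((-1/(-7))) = -42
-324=-324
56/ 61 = 0.92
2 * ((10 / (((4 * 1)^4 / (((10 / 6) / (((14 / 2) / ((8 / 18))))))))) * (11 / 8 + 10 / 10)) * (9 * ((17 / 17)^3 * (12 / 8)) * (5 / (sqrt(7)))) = 2375 * sqrt(7) / 12544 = 0.50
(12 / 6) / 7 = 2 / 7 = 0.29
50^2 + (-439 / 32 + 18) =80137 / 32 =2504.28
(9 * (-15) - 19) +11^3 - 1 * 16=1161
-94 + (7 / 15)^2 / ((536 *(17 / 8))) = -24089801 / 256275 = -94.00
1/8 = 0.12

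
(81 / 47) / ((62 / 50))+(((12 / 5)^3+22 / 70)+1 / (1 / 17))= 41469297 / 1274875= 32.53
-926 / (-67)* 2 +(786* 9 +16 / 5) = 2380122 / 335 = 7104.84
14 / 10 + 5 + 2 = 42 / 5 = 8.40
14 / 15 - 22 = -316 / 15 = -21.07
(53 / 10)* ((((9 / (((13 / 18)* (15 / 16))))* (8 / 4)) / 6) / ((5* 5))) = 0.94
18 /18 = 1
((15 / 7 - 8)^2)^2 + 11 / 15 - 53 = 40504031 / 36015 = 1124.64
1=1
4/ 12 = 1/ 3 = 0.33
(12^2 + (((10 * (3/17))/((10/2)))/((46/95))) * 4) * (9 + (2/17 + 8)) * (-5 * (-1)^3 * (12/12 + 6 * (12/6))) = 1086553260/6647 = 163465.21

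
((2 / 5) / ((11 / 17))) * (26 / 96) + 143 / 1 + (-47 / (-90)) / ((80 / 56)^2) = 3549727 / 24750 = 143.42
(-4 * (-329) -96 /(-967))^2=1619683838224 /935089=1732117.30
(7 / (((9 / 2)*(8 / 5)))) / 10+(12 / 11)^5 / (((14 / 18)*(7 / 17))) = 2796373805 / 568187928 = 4.92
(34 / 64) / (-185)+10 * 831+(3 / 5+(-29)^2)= 9151.60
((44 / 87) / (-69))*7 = -308 / 6003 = -0.05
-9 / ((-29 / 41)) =12.72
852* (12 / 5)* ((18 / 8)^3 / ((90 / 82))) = 2122119 / 100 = 21221.19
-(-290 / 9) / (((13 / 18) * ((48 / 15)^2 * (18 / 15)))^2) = 2265625 / 5537792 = 0.41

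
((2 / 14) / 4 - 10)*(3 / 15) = -1.99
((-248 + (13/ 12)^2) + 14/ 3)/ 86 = -34871/ 12384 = -2.82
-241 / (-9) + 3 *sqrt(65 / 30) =sqrt(78) / 2 + 241 / 9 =31.19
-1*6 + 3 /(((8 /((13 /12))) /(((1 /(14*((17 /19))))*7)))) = -6281 /1088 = -5.77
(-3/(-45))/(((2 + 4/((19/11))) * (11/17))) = 0.02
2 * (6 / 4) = 3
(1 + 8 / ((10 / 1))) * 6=54 / 5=10.80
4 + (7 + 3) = 14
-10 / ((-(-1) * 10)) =-1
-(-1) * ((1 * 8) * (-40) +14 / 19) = -6066 / 19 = -319.26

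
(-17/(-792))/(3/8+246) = 17/195129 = 0.00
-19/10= -1.90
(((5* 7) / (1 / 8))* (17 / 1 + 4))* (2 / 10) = 1176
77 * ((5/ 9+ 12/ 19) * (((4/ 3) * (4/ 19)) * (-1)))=-250096/ 9747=-25.66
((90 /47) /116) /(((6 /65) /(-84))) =-20475 /1363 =-15.02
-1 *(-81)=81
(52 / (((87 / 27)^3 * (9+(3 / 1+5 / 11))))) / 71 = 416988 / 237231803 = 0.00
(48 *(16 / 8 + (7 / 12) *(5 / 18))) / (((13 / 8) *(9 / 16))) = 119552 / 1053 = 113.53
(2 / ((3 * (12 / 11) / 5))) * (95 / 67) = 5225 / 1206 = 4.33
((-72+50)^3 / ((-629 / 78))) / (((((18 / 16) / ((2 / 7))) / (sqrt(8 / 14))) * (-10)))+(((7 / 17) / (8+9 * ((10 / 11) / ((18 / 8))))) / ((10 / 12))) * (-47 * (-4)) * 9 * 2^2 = 262.04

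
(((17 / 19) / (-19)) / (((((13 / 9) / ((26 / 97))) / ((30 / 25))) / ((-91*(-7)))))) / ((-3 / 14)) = 5457816 / 175085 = 31.17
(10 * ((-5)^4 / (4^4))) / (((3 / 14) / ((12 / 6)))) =21875 / 96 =227.86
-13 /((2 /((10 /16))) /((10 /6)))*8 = -325 /6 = -54.17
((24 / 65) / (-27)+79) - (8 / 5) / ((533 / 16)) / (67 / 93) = 126823493 / 1606995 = 78.92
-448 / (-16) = 28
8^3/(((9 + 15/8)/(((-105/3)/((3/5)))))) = -716800/261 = -2746.36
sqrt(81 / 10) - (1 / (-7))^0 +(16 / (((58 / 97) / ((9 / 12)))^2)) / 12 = 14771 / 13456 +9*sqrt(10) / 10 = 3.94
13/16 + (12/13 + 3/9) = 1291/624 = 2.07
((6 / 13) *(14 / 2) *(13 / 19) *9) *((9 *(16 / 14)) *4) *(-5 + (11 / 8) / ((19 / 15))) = -1156680 / 361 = -3204.10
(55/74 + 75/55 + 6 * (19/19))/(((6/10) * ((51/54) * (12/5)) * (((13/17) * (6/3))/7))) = 1154825/42328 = 27.28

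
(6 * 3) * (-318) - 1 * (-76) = -5648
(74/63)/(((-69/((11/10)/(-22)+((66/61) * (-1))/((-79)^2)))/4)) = 28269554/8274536235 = 0.00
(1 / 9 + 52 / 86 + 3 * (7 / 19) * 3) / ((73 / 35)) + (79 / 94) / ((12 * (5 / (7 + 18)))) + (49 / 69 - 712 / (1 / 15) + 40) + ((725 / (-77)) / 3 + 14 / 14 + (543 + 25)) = -3599752919915125 / 357432330024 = -10071.15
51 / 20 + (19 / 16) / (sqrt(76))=sqrt(19) / 32 + 51 / 20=2.69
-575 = -575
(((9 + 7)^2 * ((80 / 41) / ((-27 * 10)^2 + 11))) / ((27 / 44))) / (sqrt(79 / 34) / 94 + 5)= 1353590374400 / 606192753470517- 84705280 * sqrt(2686) / 606192753470517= 0.00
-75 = -75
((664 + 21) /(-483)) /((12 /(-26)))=8905 /2898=3.07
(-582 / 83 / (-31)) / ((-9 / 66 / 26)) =-110968 / 2573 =-43.13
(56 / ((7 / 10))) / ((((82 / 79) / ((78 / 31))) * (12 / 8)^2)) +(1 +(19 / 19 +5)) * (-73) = -1619803 / 3813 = -424.81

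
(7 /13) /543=0.00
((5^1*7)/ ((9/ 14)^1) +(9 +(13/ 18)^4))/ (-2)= -6688705/ 209952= -31.86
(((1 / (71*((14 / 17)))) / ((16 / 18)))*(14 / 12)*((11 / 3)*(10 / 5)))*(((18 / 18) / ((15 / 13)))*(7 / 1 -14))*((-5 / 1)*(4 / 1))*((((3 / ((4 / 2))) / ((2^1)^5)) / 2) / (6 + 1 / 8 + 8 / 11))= 187187 / 2740032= 0.07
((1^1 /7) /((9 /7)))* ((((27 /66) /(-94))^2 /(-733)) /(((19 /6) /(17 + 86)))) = -2781 /29780271224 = -0.00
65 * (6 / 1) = 390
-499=-499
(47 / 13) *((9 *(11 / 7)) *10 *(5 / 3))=77550 / 91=852.20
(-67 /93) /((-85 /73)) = 0.62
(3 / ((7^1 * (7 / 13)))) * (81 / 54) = 117 / 98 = 1.19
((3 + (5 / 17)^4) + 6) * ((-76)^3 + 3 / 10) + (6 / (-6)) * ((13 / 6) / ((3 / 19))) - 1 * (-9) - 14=-1748377738951 / 442170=-3954084.94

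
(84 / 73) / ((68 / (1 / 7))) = 3 / 1241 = 0.00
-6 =-6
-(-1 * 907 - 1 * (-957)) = -50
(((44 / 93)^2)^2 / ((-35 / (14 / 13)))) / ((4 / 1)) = -1874048 / 4862338065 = -0.00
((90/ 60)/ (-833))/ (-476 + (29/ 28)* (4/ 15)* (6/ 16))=20/ 5285623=0.00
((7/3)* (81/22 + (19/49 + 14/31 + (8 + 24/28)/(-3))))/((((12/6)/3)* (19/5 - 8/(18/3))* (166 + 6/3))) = 786395/59350368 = 0.01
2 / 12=1 / 6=0.17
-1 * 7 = -7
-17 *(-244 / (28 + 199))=4148 / 227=18.27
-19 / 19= -1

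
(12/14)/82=3/287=0.01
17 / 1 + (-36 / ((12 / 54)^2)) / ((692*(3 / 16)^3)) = -24707 / 173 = -142.82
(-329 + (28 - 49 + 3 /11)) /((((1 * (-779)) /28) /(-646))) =-3662344 /451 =-8120.50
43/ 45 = 0.96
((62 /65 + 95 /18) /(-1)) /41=-7291 /47970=-0.15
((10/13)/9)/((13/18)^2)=0.16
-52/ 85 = -0.61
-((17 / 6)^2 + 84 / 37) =-13717 / 1332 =-10.30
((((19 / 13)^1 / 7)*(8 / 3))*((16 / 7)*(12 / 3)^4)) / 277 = 622592 / 529347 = 1.18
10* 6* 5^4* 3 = 112500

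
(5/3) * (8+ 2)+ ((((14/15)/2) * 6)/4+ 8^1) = 761/30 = 25.37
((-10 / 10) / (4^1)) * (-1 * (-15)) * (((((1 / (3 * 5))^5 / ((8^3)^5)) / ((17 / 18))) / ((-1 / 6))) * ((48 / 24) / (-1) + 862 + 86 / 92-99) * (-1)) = -11683 / 17196361858416640000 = -0.00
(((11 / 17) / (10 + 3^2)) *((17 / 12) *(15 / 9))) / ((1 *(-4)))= -55 / 2736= -0.02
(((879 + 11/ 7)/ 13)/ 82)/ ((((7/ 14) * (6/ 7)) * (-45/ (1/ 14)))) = -1541/ 503685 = -0.00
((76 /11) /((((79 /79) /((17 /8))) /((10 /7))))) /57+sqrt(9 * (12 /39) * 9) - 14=-3149 /231+18 * sqrt(13) /13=-8.64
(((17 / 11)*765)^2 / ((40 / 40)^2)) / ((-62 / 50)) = -1127232.90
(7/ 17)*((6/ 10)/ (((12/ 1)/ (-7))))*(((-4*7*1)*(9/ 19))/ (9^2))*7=0.17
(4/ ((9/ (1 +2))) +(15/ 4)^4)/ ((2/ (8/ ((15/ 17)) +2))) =1101.62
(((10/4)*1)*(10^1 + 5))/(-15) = -5/2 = -2.50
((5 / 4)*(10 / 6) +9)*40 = 1330 / 3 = 443.33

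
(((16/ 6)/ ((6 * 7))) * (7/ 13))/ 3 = 4/ 351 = 0.01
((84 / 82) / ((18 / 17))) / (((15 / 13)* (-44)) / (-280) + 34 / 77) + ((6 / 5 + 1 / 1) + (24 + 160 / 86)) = 22710901 / 766905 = 29.61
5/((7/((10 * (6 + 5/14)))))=2225/49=45.41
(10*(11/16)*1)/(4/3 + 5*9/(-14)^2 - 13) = -1617/2690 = -0.60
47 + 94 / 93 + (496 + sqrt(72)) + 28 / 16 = 554.25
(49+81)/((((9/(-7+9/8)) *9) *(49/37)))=-113035/15876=-7.12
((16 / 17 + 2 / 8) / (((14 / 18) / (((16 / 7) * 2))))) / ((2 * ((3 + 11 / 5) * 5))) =1458 / 10829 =0.13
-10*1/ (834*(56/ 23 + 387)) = -115/ 3735069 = -0.00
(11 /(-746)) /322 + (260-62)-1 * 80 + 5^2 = 34350305 /240212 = 143.00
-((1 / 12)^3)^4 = -1 / 8916100448256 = -0.00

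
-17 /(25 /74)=-1258 /25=-50.32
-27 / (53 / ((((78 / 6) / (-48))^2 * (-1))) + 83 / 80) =365040 / 9754933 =0.04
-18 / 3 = -6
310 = 310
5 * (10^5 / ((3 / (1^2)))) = 500000 / 3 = 166666.67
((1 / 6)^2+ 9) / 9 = 325 / 324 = 1.00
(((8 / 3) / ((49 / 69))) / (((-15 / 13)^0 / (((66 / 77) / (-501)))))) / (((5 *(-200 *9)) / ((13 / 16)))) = 299 / 515529000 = 0.00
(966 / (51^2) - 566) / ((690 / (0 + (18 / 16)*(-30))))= 27.67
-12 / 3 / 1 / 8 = -1 / 2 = -0.50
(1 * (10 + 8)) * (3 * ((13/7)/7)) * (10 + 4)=1404/7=200.57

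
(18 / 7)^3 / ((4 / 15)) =21870 / 343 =63.76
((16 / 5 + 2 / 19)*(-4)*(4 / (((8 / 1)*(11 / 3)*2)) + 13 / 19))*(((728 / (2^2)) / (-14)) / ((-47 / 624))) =-1716.88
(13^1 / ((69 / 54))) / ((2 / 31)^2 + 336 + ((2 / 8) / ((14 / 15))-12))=12592944 / 401373529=0.03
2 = 2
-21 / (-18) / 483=1 / 414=0.00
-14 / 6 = -7 / 3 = -2.33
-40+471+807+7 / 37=45813 / 37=1238.19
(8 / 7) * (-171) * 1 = -1368 / 7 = -195.43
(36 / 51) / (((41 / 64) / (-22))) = -16896 / 697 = -24.24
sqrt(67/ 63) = sqrt(469)/ 21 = 1.03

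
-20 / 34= -10 / 17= -0.59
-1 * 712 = -712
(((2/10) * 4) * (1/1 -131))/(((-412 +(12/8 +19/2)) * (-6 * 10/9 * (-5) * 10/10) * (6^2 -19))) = 78/170425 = 0.00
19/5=3.80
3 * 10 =30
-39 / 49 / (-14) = 39 / 686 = 0.06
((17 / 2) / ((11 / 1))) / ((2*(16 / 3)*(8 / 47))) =2397 / 5632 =0.43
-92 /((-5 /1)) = 92 /5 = 18.40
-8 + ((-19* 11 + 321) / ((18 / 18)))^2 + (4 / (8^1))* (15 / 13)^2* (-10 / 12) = 8473961 / 676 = 12535.45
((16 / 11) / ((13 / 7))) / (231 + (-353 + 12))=-56 / 7865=-0.01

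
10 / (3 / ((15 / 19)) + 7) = 25 / 27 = 0.93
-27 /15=-9 /5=-1.80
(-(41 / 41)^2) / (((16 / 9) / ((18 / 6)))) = -27 / 16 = -1.69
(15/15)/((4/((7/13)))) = 7/52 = 0.13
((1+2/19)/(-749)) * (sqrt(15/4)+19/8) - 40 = -34243/856 - 3 * sqrt(15)/4066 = -40.01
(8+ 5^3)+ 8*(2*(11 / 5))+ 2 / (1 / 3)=174.20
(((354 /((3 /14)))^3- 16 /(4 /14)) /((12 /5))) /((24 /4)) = 939266615 /3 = 313088871.67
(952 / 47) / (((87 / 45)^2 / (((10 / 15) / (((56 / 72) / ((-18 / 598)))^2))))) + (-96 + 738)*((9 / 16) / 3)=23822101932507 / 197890186312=120.38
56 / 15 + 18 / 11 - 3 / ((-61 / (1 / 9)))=54101 / 10065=5.38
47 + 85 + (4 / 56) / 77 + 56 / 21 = 435515 / 3234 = 134.67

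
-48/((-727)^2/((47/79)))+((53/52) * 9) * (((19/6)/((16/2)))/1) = 3.63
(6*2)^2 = 144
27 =27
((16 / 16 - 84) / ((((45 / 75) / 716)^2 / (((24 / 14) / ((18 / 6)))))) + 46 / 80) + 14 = -170201755271 / 2520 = -67540379.08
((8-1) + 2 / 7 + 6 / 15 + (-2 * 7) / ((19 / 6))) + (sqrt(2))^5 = 8.92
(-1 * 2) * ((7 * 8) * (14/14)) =-112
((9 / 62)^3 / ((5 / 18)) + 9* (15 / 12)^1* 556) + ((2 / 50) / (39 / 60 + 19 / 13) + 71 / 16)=8190016914613 / 1308420720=6259.47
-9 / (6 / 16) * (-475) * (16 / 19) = 9600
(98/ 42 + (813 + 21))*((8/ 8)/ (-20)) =-2509/ 60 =-41.82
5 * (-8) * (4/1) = -160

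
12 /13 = 0.92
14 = 14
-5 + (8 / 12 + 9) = 14 / 3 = 4.67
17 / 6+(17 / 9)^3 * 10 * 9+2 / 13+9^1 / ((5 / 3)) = 6475217 / 10530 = 614.93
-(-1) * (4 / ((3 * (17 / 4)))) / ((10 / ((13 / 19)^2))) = 1352 / 92055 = 0.01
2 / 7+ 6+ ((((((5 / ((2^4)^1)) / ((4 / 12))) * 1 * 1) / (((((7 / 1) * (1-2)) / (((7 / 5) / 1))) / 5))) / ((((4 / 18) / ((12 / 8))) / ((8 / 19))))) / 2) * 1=10541 / 2128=4.95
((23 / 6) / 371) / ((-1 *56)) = -23 / 124656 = -0.00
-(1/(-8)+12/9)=-29/24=-1.21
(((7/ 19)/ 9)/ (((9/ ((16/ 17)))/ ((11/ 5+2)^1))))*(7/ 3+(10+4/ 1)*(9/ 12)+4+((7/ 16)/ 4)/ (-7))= 158221/ 523260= 0.30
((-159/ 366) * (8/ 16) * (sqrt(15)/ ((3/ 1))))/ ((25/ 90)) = -159 * sqrt(15)/ 610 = -1.01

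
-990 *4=-3960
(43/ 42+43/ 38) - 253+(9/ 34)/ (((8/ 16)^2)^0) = -3399367/ 13566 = -250.58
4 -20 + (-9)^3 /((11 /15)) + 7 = -1003.09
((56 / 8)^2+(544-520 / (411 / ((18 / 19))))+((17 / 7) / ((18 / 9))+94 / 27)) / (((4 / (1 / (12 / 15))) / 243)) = 26411122215 / 583072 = 45296.50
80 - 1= 79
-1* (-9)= 9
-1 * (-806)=806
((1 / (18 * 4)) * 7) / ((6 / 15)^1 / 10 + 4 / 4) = 175 / 1872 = 0.09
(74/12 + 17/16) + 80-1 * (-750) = 40187/48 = 837.23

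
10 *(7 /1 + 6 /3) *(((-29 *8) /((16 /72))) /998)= -46980 /499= -94.15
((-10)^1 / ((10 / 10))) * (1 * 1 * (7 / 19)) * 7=-25.79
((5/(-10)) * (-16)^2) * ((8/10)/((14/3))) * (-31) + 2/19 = 452422/665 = 680.33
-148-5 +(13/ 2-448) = -1189/ 2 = -594.50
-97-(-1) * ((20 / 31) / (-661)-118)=-4405585 / 20491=-215.00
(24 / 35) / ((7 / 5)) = 24 / 49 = 0.49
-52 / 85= -0.61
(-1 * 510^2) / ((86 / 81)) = -244977.91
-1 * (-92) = 92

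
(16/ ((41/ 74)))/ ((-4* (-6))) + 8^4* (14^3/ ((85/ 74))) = 102301249828/ 10455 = 9784911.51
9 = 9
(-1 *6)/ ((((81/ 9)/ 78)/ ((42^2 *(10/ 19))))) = -917280/ 19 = -48277.89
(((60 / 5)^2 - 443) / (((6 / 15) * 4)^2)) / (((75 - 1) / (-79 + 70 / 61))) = 35498775 / 288896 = 122.88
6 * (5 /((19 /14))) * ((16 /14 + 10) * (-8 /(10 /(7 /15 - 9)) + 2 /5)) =169104 /95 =1780.04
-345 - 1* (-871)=526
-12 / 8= -1.50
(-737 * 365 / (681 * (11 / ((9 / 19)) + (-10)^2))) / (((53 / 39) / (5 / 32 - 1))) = 849786795 / 426956128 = 1.99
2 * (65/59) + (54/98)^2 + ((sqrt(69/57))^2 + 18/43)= 478698326/115735403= 4.14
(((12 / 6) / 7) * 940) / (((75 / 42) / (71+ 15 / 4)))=56212 / 5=11242.40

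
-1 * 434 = -434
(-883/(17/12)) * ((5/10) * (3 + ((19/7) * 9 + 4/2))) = -1091388/119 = -9171.33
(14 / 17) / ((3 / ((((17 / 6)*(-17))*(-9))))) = 119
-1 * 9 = -9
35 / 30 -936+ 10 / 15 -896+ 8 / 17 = -186629 / 102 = -1829.70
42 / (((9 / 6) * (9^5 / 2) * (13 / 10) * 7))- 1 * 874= -874.00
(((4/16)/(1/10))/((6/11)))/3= 55/36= 1.53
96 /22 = 48 /11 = 4.36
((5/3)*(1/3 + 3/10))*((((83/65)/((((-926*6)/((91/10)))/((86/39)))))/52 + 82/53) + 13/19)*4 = 632930474519/67182874200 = 9.42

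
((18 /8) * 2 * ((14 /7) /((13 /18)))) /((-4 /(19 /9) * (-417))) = 57 /3614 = 0.02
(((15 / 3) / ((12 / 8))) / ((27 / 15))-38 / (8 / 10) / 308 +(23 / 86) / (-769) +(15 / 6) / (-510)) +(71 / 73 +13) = 10691558358991 / 682513196904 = 15.66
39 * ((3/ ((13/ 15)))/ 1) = 135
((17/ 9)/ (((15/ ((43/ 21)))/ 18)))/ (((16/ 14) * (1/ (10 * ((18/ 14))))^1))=731/ 14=52.21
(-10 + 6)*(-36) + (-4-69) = 71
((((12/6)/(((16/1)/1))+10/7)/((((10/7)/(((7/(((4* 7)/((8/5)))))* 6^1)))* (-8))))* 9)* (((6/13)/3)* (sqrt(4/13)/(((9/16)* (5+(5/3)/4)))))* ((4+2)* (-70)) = 526176* sqrt(13)/54925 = 34.54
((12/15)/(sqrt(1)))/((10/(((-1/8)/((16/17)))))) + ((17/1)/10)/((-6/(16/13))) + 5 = 289577/62400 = 4.64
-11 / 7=-1.57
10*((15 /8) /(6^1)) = 25 /8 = 3.12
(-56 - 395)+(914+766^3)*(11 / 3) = 1648004919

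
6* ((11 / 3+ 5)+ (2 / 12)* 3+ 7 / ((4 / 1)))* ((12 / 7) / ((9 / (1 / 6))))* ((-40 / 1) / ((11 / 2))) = -10480 / 693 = -15.12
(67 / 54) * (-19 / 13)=-1273 / 702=-1.81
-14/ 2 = -7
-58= -58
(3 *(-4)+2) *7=-70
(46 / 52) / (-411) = -23 / 10686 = -0.00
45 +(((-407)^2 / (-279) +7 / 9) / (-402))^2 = 16484486389 / 349428249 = 47.18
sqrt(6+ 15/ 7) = sqrt(399)/ 7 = 2.85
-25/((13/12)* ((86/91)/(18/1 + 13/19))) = -372750/817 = -456.24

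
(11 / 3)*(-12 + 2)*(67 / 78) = -3685 / 117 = -31.50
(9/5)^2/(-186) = -0.02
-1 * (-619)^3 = 237176659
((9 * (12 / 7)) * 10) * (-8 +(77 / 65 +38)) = 437832 / 91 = 4811.34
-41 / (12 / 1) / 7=-0.49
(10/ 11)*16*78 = 12480/ 11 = 1134.55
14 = 14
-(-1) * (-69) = -69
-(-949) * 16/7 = 15184/7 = 2169.14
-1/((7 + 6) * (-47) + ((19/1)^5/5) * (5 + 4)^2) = -5/200560964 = -0.00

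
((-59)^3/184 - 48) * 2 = -214211/92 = -2328.38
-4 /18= -2 /9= -0.22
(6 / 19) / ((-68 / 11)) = -33 / 646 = -0.05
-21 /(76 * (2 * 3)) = -7 /152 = -0.05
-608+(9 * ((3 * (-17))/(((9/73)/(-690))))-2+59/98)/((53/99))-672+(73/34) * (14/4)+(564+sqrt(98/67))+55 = 7 * sqrt(134)/67+847272145129/176596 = 4797800.40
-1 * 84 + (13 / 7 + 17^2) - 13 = 1357 / 7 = 193.86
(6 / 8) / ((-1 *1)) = -3 / 4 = -0.75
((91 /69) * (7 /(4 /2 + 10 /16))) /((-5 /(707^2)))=-363890072 /1035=-351584.61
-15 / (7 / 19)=-285 / 7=-40.71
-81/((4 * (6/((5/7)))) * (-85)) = 27/952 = 0.03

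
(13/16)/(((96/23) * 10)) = 299/15360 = 0.02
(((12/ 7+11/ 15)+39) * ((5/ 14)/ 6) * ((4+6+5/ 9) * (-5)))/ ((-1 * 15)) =103360/ 11907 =8.68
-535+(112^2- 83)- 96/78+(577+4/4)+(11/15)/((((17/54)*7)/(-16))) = 96667736/7735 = 12497.44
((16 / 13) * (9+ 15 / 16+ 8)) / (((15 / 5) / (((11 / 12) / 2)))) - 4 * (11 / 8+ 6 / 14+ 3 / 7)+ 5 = -3641 / 6552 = -0.56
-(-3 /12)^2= -1 /16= -0.06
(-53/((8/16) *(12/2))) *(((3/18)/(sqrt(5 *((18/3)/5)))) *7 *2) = -371 *sqrt(6)/54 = -16.83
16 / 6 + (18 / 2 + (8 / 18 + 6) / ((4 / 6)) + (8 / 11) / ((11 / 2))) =7792 / 363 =21.47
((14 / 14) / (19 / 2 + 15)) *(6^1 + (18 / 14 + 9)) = 228 / 343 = 0.66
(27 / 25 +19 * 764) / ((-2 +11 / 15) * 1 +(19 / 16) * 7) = 17420496 / 8455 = 2060.38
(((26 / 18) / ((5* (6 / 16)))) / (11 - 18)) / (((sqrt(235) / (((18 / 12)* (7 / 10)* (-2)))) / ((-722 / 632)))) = -4693* sqrt(235) / 4177125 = -0.02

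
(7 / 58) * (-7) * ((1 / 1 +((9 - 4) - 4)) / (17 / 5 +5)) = -35 / 174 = -0.20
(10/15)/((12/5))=5/18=0.28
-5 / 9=-0.56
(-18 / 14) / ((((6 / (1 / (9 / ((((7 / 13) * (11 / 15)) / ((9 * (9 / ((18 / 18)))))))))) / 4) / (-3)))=22 / 15795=0.00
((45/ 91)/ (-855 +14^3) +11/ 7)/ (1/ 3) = 115788/ 24557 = 4.72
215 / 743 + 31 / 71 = 38298 / 52753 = 0.73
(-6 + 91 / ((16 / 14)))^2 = 346921 / 64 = 5420.64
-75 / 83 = -0.90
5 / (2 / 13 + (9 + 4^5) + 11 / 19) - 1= -254097 / 255332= -1.00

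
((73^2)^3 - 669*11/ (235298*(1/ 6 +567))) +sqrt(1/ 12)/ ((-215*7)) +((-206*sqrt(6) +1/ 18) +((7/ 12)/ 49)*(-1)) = 151334225784.45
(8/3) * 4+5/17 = 559/51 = 10.96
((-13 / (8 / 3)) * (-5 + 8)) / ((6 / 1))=-39 / 16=-2.44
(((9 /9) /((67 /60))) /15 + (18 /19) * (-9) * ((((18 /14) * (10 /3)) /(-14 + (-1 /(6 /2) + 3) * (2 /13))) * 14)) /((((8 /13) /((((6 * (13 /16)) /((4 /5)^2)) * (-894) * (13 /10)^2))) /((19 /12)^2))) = -25710894182753 /14544896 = -1767691.85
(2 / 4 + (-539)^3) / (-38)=313181637 / 76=4120811.01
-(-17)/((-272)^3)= -1/1183744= -0.00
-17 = -17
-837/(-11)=837/11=76.09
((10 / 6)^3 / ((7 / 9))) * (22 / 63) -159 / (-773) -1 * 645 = -657291848 / 1022679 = -642.72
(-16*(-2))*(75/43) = 55.81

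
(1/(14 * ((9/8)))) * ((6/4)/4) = 0.02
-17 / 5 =-3.40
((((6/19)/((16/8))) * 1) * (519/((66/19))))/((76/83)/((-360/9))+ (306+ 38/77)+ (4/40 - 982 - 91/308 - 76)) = -3015390/96085469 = -0.03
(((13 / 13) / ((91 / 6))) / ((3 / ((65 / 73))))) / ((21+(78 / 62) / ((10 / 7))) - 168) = -3100 / 23146767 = -0.00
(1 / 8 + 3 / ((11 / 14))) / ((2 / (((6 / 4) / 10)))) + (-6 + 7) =4561 / 3520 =1.30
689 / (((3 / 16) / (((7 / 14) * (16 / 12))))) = 22048 / 9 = 2449.78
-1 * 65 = -65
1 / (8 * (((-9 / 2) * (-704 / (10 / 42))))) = 5 / 532224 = 0.00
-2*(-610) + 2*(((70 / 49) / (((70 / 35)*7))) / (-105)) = 1255378 / 1029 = 1220.00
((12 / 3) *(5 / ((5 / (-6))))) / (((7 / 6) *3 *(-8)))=6 / 7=0.86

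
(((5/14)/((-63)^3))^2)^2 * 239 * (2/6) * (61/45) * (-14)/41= -1822375/11874581740093915397942043048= -0.00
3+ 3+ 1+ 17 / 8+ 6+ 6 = 169 / 8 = 21.12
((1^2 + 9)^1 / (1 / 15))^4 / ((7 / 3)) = 1518750000 / 7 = 216964285.71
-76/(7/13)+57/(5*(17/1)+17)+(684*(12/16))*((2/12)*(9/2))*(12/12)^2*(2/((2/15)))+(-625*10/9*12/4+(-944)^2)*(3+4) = 8895011047/1428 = 6228999.33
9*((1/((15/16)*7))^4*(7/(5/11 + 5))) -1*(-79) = 2286489599/28940625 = 79.01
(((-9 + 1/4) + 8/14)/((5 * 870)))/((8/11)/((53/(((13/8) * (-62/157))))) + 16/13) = -272487787/177099392400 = -0.00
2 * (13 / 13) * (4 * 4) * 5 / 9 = 17.78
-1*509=-509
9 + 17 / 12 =125 / 12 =10.42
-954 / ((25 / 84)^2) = -6731424 / 625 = -10770.28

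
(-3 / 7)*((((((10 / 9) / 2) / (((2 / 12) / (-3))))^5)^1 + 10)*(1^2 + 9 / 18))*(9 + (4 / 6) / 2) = 599940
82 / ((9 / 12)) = 328 / 3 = 109.33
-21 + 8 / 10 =-101 / 5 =-20.20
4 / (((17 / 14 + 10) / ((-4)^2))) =896 / 157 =5.71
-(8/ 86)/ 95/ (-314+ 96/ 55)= 22/ 7015579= 0.00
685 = 685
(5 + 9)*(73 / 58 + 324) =132055 / 29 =4553.62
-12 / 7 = -1.71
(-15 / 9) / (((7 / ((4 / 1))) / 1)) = -20 / 21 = -0.95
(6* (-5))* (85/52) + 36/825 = -350313/7150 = -48.99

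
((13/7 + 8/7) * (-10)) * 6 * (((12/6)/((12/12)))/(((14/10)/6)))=-10800/7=-1542.86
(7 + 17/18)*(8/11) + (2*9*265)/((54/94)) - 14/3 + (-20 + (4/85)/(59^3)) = 1301609950436/157114935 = 8284.44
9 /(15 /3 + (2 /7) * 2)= 21 /13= 1.62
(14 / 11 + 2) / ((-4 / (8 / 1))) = -72 / 11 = -6.55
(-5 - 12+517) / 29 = 500 / 29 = 17.24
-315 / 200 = -63 / 40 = -1.58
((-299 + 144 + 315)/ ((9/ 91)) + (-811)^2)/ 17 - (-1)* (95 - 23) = 5945065/ 153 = 38856.63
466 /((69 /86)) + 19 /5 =201691 /345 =584.61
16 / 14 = 8 / 7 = 1.14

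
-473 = -473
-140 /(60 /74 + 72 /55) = -142450 /2157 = -66.04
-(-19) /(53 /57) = 1083 /53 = 20.43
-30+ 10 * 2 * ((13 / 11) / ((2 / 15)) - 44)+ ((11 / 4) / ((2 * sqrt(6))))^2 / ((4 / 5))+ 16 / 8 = -12339713 / 16896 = -730.33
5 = 5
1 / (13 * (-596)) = -1 / 7748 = -0.00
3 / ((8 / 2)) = 3 / 4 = 0.75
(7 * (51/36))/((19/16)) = 476/57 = 8.35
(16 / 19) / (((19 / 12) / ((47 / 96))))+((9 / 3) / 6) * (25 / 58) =19929 / 41876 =0.48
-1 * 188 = -188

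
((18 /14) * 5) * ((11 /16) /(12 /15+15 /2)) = 2475 /4648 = 0.53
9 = 9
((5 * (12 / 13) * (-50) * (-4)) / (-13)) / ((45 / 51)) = -13600 / 169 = -80.47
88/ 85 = 1.04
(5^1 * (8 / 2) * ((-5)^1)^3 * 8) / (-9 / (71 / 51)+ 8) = -1420000 / 109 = -13027.52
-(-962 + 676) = 286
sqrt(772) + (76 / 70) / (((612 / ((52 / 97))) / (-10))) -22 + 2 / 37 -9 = -118987171 / 3843819 + 2* sqrt(193) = -3.17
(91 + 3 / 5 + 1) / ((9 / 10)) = 926 / 9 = 102.89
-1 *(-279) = 279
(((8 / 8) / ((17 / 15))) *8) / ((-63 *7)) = -40 / 2499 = -0.02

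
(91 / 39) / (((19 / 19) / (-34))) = -238 / 3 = -79.33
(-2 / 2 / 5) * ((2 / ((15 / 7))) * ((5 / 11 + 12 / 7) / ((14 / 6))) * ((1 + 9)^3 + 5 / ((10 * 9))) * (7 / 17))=-3006167 / 42075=-71.45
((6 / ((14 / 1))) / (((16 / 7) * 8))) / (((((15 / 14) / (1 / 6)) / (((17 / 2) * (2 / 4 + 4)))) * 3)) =0.05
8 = 8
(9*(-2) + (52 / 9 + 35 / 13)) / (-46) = 1115 / 5382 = 0.21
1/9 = 0.11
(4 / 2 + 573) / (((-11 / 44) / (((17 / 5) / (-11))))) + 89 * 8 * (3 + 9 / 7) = 289700 / 77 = 3762.34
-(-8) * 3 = 24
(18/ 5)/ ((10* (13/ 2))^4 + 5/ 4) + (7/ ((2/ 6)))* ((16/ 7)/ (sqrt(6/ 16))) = 24/ 119004175 + 32* sqrt(6) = 78.38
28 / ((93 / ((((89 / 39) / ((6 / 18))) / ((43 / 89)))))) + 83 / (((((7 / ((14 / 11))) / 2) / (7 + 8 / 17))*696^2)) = 1674419467997 / 392440297392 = 4.27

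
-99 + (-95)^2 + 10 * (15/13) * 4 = 116638/13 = 8972.15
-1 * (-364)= 364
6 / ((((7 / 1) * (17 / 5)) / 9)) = 270 / 119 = 2.27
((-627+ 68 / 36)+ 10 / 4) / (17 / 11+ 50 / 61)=-7519897 / 28566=-263.25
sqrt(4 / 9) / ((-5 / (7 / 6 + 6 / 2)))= -5 / 9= -0.56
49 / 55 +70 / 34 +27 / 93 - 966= -27905597 / 28985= -962.76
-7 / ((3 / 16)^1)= -37.33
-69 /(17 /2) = -138 /17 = -8.12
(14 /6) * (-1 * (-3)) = 7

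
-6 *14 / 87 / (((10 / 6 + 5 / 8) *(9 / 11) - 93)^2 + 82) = -1792 / 15563981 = -0.00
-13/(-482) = 13/482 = 0.03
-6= -6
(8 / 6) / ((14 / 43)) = 86 / 21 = 4.10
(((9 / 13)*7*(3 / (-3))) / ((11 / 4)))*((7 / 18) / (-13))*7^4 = 126.57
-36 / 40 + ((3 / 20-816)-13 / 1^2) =-3319 / 4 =-829.75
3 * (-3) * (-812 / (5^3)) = 7308 / 125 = 58.46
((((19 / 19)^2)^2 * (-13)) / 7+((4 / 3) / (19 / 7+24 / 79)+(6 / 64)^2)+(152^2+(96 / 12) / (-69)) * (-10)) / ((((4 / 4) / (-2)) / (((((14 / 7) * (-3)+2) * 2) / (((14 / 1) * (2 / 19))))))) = -3623636833282139 / 1444579584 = -2508436.97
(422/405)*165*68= 315656/27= 11690.96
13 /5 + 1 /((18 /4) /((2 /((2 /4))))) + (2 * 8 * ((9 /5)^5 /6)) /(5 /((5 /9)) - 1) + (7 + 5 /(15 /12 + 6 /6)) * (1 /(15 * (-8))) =9.71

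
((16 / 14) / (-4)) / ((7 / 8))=-16 / 49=-0.33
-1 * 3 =-3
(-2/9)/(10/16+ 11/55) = -80/297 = -0.27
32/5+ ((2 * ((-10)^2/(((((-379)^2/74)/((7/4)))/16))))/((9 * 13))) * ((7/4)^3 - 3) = 542680529/84029985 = 6.46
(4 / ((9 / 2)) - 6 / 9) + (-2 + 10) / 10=46 / 45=1.02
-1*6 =-6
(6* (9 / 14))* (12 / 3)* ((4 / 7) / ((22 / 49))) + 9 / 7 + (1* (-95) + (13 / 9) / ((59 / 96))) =-977576 / 13629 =-71.73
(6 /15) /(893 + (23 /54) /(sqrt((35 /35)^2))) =108 /241225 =0.00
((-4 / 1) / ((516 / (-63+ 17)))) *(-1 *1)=-46 / 129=-0.36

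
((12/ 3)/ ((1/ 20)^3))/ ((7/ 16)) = 512000/ 7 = 73142.86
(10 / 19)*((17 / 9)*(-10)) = -1700 / 171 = -9.94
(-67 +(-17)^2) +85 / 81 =223.05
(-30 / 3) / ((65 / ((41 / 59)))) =-82 / 767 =-0.11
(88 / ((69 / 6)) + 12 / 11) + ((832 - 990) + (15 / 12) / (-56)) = -8459953 / 56672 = -149.28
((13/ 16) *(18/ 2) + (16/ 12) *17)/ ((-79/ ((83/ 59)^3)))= -822801493/ 778797168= -1.06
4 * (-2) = -8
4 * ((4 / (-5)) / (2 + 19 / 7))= -112 / 165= -0.68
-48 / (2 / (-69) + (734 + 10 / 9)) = -4968 / 76081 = -0.07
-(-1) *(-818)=-818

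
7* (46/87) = 322/87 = 3.70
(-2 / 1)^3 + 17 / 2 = 1 / 2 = 0.50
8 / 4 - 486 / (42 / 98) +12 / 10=-1130.80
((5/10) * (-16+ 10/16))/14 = -123/224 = -0.55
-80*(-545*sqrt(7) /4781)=43600*sqrt(7) /4781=24.13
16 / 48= 1 / 3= 0.33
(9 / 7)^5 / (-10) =-59049 / 168070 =-0.35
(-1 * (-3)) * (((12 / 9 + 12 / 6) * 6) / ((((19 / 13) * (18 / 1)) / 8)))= 1040 / 57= 18.25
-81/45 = -9/5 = -1.80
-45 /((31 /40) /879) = -1582200 /31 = -51038.71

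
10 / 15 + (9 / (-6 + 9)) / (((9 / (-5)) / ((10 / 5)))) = -8 / 3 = -2.67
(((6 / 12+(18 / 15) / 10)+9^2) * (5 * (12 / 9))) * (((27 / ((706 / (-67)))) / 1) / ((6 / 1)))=-820281 / 3530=-232.37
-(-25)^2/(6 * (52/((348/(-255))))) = 3625/1326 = 2.73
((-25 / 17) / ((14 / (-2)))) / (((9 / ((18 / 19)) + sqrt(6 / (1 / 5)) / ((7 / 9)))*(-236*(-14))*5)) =95 / 31971628-45*sqrt(30) / 111900698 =0.00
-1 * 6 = -6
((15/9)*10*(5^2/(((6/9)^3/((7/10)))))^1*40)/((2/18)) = 354375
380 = 380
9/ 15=3/ 5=0.60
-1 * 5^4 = -625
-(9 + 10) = -19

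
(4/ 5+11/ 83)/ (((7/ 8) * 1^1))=3096/ 2905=1.07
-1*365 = -365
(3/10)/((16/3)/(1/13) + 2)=9/2140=0.00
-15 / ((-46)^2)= -15 / 2116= -0.01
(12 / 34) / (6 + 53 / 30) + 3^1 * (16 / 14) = 96324 / 27727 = 3.47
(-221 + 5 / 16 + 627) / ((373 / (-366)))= -1189683 / 2984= -398.69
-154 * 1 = -154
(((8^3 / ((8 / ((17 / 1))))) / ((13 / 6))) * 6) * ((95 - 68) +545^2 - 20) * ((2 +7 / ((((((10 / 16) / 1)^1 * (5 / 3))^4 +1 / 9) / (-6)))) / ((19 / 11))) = -15852594503.59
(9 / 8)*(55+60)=1035 / 8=129.38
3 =3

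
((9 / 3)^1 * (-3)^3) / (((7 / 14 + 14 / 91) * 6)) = -351 / 17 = -20.65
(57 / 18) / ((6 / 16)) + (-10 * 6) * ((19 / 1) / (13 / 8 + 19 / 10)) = -133228 / 423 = -314.96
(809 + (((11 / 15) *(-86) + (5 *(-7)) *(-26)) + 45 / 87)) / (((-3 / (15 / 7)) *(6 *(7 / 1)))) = -360278 / 12789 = -28.17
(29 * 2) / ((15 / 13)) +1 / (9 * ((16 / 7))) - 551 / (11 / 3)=-791663 / 7920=-99.96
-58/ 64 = -29/ 32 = -0.91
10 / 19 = 0.53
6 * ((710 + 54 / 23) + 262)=134460 / 23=5846.09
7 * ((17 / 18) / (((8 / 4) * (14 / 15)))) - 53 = -1187 / 24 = -49.46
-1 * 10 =-10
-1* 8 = -8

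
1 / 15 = 0.07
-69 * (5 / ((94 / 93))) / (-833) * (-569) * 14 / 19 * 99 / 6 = -602460045 / 212534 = -2834.65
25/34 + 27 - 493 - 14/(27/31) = -441869/918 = -481.34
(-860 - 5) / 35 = -173 / 7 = -24.71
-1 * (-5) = 5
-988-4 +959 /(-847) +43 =-114966 /121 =-950.13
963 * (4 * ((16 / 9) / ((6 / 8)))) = 27392 / 3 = 9130.67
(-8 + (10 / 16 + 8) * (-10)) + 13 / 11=-4095 / 44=-93.07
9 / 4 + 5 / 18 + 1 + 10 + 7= 739 / 36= 20.53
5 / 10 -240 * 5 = -2399 / 2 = -1199.50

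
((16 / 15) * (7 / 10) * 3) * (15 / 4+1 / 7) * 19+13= 4467 / 25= 178.68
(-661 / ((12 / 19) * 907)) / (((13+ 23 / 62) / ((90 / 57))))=-0.14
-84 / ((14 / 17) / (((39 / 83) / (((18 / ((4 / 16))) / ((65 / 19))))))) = -14365 / 6308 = -2.28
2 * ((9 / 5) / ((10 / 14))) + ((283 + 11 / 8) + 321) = 610.42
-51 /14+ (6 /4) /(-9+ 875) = -44145 /12124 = -3.64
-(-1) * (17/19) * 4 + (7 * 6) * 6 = 4856/19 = 255.58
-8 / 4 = -2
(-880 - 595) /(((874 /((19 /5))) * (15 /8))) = -236 /69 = -3.42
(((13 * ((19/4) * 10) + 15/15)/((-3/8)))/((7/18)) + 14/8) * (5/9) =-593515/252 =-2355.22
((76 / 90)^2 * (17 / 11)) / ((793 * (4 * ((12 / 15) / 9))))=6137 / 1570140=0.00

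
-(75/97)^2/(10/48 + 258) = -135000/58307573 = -0.00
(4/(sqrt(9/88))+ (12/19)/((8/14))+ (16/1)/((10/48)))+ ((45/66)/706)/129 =8 * sqrt(22)/3+ 4942950751/63448220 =90.41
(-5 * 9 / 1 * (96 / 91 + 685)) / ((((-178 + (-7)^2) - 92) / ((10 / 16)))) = 87.31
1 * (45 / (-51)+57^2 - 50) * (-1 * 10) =-543680 / 17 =-31981.18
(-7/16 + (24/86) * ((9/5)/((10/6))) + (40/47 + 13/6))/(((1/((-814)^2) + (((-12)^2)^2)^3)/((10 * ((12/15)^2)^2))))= 148178071530368/111933826945969972857346875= 0.00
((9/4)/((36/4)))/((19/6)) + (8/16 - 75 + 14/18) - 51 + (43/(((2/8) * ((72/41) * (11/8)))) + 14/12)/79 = -36771367/297198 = -123.73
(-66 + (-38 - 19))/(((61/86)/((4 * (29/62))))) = -613524/1891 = -324.44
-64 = -64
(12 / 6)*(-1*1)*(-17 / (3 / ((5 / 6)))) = 9.44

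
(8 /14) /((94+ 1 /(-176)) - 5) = 704 /109641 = 0.01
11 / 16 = 0.69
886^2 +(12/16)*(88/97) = 76144678/97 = 784996.68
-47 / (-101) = 47 / 101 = 0.47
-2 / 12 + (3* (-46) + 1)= -823 / 6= -137.17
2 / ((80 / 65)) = 13 / 8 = 1.62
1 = 1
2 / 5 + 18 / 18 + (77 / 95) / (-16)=2051 / 1520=1.35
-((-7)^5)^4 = -79792266297612001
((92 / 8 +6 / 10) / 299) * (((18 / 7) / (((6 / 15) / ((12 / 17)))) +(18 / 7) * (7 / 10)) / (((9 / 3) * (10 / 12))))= 456291 / 4447625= 0.10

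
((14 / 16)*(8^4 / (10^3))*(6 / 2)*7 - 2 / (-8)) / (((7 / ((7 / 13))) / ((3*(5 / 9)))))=37757 / 3900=9.68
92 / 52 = 23 / 13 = 1.77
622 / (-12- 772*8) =-311 / 3094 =-0.10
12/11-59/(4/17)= -249.66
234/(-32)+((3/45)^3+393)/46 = 1528883/1242000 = 1.23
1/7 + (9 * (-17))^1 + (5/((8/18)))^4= 28430455/1792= 15865.21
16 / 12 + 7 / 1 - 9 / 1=-2 / 3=-0.67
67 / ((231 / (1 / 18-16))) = -2747 / 594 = -4.62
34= 34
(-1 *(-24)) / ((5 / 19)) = 456 / 5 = 91.20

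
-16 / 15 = -1.07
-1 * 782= -782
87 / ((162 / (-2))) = -29 / 27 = -1.07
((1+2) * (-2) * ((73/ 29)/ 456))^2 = 5329/ 4857616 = 0.00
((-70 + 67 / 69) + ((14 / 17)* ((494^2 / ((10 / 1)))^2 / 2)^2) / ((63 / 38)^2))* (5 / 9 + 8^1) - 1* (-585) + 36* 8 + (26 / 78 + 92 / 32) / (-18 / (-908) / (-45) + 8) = 980356409838320749142625399517 / 4313352667500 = 227284083962123820.27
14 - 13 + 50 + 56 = 107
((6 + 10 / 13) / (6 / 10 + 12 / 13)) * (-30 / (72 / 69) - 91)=-4790 / 9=-532.22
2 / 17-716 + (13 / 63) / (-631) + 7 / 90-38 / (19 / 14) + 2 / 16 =-743.68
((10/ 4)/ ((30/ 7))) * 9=5.25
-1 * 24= -24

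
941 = 941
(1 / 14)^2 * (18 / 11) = 9 / 1078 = 0.01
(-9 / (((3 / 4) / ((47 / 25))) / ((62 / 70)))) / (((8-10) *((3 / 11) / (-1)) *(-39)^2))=-32054 / 1330875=-0.02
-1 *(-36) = 36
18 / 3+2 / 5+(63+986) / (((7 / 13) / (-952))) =-1854625.60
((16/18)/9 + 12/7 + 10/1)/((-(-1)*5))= 6698/2835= 2.36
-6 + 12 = 6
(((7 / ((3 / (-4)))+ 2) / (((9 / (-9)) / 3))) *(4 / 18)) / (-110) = -2 / 45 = -0.04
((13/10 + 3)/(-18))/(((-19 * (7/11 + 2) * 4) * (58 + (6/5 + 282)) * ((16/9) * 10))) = 0.00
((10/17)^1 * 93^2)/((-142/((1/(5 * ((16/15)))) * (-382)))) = 24779385/9656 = 2566.22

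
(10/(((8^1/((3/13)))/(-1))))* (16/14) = -0.33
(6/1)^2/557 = 36/557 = 0.06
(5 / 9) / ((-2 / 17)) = -85 / 18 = -4.72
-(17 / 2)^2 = -289 / 4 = -72.25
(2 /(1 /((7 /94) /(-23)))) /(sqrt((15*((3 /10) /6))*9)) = -14*sqrt(3) /9729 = -0.00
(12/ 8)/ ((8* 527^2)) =3/ 4443664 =0.00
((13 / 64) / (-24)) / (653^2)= -13 / 654964224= -0.00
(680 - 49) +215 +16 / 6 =2546 / 3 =848.67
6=6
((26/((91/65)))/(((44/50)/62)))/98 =50375/3773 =13.35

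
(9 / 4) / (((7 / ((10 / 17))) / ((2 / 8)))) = 45 / 952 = 0.05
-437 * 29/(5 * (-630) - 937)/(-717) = -12673/2930379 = -0.00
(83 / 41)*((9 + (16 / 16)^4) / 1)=830 / 41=20.24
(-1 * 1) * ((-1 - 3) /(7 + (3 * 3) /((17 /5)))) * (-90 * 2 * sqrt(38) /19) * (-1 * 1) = 3060 * sqrt(38) /779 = 24.21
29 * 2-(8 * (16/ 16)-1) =51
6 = 6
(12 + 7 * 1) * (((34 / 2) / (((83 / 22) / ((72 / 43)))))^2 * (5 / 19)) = 3625585920 / 12737761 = 284.63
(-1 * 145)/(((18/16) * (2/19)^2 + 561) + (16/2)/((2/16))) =-104690/451259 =-0.23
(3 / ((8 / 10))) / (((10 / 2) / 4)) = 3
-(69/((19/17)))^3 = -1613964717/6859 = -235306.13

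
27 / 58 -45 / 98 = 9 / 1421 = 0.01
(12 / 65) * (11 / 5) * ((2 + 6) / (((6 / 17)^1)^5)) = 15618427 / 26325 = 593.29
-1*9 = -9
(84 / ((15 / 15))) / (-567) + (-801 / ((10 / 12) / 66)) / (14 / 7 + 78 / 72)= -20575.02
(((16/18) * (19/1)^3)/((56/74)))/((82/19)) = 4821877/2583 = 1866.77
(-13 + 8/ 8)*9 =-108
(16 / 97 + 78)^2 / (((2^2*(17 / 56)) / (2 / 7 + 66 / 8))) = 404097854 / 9409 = 42948.01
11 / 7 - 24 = -157 / 7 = -22.43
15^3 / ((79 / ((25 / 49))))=84375 / 3871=21.80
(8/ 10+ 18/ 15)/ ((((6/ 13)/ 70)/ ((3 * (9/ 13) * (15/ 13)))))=9450/ 13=726.92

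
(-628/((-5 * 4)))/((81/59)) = 9263/405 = 22.87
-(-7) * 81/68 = 8.34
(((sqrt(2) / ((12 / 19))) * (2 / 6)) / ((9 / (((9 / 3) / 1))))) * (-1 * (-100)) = 475 * sqrt(2) / 27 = 24.88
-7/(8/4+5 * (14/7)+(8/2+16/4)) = -7/20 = -0.35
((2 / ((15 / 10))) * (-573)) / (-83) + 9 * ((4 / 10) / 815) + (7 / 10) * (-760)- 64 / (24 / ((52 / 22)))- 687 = -13573339673 / 11161425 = -1216.09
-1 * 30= -30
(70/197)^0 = 1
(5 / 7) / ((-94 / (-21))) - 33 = -3087 / 94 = -32.84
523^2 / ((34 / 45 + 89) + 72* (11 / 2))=12308805 / 21859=563.10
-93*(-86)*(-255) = -2039490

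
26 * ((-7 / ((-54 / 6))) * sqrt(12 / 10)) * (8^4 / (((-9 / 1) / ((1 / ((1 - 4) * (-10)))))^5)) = -23296 * sqrt(30) / 2017815046875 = -0.00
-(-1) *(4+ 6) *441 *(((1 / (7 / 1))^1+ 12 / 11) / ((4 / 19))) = 568575 / 22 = 25844.32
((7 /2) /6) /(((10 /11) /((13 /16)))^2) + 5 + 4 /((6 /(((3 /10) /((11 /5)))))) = 18777773 /3379200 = 5.56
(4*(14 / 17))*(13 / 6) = 7.14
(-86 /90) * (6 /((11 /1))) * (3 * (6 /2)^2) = -774 /55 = -14.07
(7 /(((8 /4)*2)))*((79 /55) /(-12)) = -553 /2640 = -0.21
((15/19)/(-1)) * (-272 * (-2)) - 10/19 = -430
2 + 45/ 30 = 7/ 2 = 3.50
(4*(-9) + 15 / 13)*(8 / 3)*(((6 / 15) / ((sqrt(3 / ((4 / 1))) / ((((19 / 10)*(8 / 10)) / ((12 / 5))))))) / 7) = -45904*sqrt(3) / 20475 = -3.88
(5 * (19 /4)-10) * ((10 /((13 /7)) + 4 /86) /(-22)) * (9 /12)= -11385 /4472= -2.55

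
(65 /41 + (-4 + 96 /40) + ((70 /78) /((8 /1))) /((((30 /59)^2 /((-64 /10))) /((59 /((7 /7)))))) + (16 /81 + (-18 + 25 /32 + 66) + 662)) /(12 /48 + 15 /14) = 414.04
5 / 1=5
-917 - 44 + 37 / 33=-959.88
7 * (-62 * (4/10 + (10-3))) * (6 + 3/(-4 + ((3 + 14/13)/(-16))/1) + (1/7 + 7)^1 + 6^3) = -1082134856/1475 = -733650.75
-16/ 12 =-4/ 3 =-1.33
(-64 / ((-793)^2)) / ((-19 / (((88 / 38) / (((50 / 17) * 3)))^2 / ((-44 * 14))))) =-101728 / 169835214583125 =-0.00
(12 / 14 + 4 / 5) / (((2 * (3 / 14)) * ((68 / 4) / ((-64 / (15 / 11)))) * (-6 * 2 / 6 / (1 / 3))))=20416 / 11475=1.78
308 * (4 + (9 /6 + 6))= 3542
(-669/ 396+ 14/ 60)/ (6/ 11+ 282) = -961/ 186480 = -0.01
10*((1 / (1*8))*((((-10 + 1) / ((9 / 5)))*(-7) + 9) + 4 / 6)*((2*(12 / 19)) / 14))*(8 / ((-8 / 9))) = -6030 / 133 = -45.34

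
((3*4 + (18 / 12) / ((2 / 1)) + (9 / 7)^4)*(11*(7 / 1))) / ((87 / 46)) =12539945 / 19894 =630.34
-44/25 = -1.76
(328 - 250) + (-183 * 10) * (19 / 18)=-5561 / 3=-1853.67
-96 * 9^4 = -629856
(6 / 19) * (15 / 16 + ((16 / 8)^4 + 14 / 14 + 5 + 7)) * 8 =1437 / 19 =75.63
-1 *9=-9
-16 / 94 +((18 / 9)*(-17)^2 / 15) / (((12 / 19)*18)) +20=1767917 / 76140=23.22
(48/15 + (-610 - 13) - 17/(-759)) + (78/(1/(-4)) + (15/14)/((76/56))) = -930.99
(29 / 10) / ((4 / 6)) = 87 / 20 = 4.35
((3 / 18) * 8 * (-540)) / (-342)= 40 / 19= 2.11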